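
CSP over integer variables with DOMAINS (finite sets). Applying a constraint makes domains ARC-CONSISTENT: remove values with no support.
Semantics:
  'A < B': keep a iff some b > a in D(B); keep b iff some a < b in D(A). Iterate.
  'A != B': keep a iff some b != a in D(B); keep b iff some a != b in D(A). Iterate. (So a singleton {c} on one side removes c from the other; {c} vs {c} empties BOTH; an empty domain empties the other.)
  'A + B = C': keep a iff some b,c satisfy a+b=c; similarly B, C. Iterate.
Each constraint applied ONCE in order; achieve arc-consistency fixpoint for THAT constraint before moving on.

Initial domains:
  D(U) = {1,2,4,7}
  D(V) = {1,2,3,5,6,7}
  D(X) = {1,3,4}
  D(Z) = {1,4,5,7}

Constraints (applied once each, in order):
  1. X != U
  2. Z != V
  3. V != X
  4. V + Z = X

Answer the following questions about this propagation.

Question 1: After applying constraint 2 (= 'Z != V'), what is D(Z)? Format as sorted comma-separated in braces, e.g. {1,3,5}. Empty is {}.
Answer: {1,4,5,7}

Derivation:
Constraint 1 (X != U) on D(X)={1,3,4} D(U)={1,2,4,7}: no change
Constraint 2 (Z != V) on D(Z)={1,4,5,7} D(V)={1,2,3,5,6,7}: no change
So after constraint 2: D(Z) = {1,4,5,7}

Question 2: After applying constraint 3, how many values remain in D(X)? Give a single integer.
Answer: 3

Derivation:
Constraint 1 (X != U) on D(X)={1,3,4} D(U)={1,2,4,7}: no change
Constraint 2 (Z != V) on D(Z)={1,4,5,7} D(V)={1,2,3,5,6,7}: no change
Constraint 3 (V != X) on D(V)={1,2,3,5,6,7} D(X)={1,3,4}: no change
So after constraint 3: D(X)={1,3,4}, size = 3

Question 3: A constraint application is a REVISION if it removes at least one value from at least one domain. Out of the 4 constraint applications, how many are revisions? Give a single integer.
Constraint 1 (X != U) on D(X)={1,3,4} D(U)={1,2,4,7}: no change => not a revision
Constraint 2 (Z != V) on D(Z)={1,4,5,7} D(V)={1,2,3,5,6,7}: no change => not a revision
Constraint 3 (V != X) on D(V)={1,2,3,5,6,7} D(X)={1,3,4}: no change => not a revision
Constraint 4 (V + Z = X) on D(V)={1,2,3,5,6,7} D(Z)={1,4,5,7} D(X)={1,3,4}: V {1,2,3,5,6,7}->{2,3}; Z {1,4,5,7}->{1}; X {1,3,4}->{3,4} => REVISION
Total revisions = 1

Answer: 1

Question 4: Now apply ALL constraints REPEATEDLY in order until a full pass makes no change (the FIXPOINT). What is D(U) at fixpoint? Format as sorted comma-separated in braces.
Answer: {1,2,4,7}

Derivation:
pass 0 (initial): D(U)={1,2,4,7}
pass 1: V {1,2,3,5,6,7}->{2,3}; X {1,3,4}->{3,4}; Z {1,4,5,7}->{1}
pass 2: no change
Fixpoint after 2 passes: D(U) = {1,2,4,7}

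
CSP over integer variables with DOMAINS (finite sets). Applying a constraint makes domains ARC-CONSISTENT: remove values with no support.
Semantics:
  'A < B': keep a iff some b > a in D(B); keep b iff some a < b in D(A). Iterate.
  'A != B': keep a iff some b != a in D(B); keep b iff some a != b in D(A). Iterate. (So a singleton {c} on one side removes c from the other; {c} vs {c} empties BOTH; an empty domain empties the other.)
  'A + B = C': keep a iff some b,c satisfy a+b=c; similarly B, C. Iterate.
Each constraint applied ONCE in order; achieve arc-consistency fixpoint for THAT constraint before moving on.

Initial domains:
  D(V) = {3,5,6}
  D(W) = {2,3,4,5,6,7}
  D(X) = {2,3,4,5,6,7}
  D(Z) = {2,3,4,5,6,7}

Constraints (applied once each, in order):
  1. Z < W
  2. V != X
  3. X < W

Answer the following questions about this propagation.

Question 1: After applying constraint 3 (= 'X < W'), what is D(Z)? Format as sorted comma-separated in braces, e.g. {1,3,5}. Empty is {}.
Constraint 1 (Z < W) on D(Z)={2,3,4,5,6,7} D(W)={2,3,4,5,6,7}: Z {2,3,4,5,6,7}->{2,3,4,5,6}; W {2,3,4,5,6,7}->{3,4,5,6,7}
Constraint 2 (V != X) on D(V)={3,5,6} D(X)={2,3,4,5,6,7}: no change
Constraint 3 (X < W) on D(X)={2,3,4,5,6,7} D(W)={3,4,5,6,7}: X {2,3,4,5,6,7}->{2,3,4,5,6}
So after constraint 3: D(Z) = {2,3,4,5,6}

Answer: {2,3,4,5,6}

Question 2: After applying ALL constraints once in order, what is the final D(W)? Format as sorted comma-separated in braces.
Constraint 1 (Z < W) on D(Z)={2,3,4,5,6,7} D(W)={2,3,4,5,6,7}: Z {2,3,4,5,6,7}->{2,3,4,5,6}; W {2,3,4,5,6,7}->{3,4,5,6,7}
Constraint 2 (V != X) on D(V)={3,5,6} D(X)={2,3,4,5,6,7}: no change
Constraint 3 (X < W) on D(X)={2,3,4,5,6,7} D(W)={3,4,5,6,7}: X {2,3,4,5,6,7}->{2,3,4,5,6}
So after all 3 constraints: D(W) = {3,4,5,6,7}

Answer: {3,4,5,6,7}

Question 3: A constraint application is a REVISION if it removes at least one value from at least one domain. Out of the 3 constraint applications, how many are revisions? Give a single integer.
Answer: 2

Derivation:
Constraint 1 (Z < W) on D(Z)={2,3,4,5,6,7} D(W)={2,3,4,5,6,7}: Z {2,3,4,5,6,7}->{2,3,4,5,6}; W {2,3,4,5,6,7}->{3,4,5,6,7} => REVISION
Constraint 2 (V != X) on D(V)={3,5,6} D(X)={2,3,4,5,6,7}: no change => not a revision
Constraint 3 (X < W) on D(X)={2,3,4,5,6,7} D(W)={3,4,5,6,7}: X {2,3,4,5,6,7}->{2,3,4,5,6} => REVISION
Total revisions = 2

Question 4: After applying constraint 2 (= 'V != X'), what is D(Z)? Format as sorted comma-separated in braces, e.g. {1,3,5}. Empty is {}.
Constraint 1 (Z < W) on D(Z)={2,3,4,5,6,7} D(W)={2,3,4,5,6,7}: Z {2,3,4,5,6,7}->{2,3,4,5,6}; W {2,3,4,5,6,7}->{3,4,5,6,7}
Constraint 2 (V != X) on D(V)={3,5,6} D(X)={2,3,4,5,6,7}: no change
So after constraint 2: D(Z) = {2,3,4,5,6}

Answer: {2,3,4,5,6}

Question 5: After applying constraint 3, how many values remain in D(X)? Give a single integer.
Answer: 5

Derivation:
Constraint 1 (Z < W) on D(Z)={2,3,4,5,6,7} D(W)={2,3,4,5,6,7}: Z {2,3,4,5,6,7}->{2,3,4,5,6}; W {2,3,4,5,6,7}->{3,4,5,6,7}
Constraint 2 (V != X) on D(V)={3,5,6} D(X)={2,3,4,5,6,7}: no change
Constraint 3 (X < W) on D(X)={2,3,4,5,6,7} D(W)={3,4,5,6,7}: X {2,3,4,5,6,7}->{2,3,4,5,6}
So after constraint 3: D(X)={2,3,4,5,6}, size = 5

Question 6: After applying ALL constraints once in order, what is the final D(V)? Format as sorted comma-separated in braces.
Answer: {3,5,6}

Derivation:
Constraint 1 (Z < W) on D(Z)={2,3,4,5,6,7} D(W)={2,3,4,5,6,7}: Z {2,3,4,5,6,7}->{2,3,4,5,6}; W {2,3,4,5,6,7}->{3,4,5,6,7}
Constraint 2 (V != X) on D(V)={3,5,6} D(X)={2,3,4,5,6,7}: no change
Constraint 3 (X < W) on D(X)={2,3,4,5,6,7} D(W)={3,4,5,6,7}: X {2,3,4,5,6,7}->{2,3,4,5,6}
So after all 3 constraints: D(V) = {3,5,6}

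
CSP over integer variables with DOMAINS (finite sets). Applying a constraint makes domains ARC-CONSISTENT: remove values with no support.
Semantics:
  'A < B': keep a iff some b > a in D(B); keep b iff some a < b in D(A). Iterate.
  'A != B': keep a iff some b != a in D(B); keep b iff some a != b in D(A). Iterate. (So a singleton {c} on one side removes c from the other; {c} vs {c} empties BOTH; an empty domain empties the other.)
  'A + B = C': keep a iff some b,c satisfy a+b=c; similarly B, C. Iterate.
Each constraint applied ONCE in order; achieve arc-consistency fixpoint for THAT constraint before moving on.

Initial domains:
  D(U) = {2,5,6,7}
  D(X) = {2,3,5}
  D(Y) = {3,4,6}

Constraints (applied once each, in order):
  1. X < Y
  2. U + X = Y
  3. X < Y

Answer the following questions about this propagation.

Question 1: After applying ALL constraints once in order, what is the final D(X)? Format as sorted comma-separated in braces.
Answer: {2}

Derivation:
Constraint 1 (X < Y) on D(X)={2,3,5} D(Y)={3,4,6}: no change
Constraint 2 (U + X = Y) on D(U)={2,5,6,7} D(X)={2,3,5} D(Y)={3,4,6}: U {2,5,6,7}->{2}; X {2,3,5}->{2}; Y {3,4,6}->{4}
Constraint 3 (X < Y) on D(X)={2} D(Y)={4}: no change
So after all 3 constraints: D(X) = {2}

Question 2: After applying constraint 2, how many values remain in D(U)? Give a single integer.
Constraint 1 (X < Y) on D(X)={2,3,5} D(Y)={3,4,6}: no change
Constraint 2 (U + X = Y) on D(U)={2,5,6,7} D(X)={2,3,5} D(Y)={3,4,6}: U {2,5,6,7}->{2}; X {2,3,5}->{2}; Y {3,4,6}->{4}
So after constraint 2: D(U)={2}, size = 1

Answer: 1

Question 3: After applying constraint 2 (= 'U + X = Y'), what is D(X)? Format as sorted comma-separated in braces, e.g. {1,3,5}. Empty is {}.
Answer: {2}

Derivation:
Constraint 1 (X < Y) on D(X)={2,3,5} D(Y)={3,4,6}: no change
Constraint 2 (U + X = Y) on D(U)={2,5,6,7} D(X)={2,3,5} D(Y)={3,4,6}: U {2,5,6,7}->{2}; X {2,3,5}->{2}; Y {3,4,6}->{4}
So after constraint 2: D(X) = {2}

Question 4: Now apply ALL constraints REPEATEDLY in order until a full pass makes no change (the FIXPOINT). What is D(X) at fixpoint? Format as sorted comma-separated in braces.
Answer: {2}

Derivation:
pass 0 (initial): D(X)={2,3,5}
pass 1: U {2,5,6,7}->{2}; X {2,3,5}->{2}; Y {3,4,6}->{4}
pass 2: no change
Fixpoint after 2 passes: D(X) = {2}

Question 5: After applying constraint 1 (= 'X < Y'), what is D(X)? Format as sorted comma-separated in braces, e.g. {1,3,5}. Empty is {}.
Answer: {2,3,5}

Derivation:
Constraint 1 (X < Y) on D(X)={2,3,5} D(Y)={3,4,6}: no change
So after constraint 1: D(X) = {2,3,5}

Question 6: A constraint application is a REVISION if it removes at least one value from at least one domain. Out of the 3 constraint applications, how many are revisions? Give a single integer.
Answer: 1

Derivation:
Constraint 1 (X < Y) on D(X)={2,3,5} D(Y)={3,4,6}: no change => not a revision
Constraint 2 (U + X = Y) on D(U)={2,5,6,7} D(X)={2,3,5} D(Y)={3,4,6}: U {2,5,6,7}->{2}; X {2,3,5}->{2}; Y {3,4,6}->{4} => REVISION
Constraint 3 (X < Y) on D(X)={2} D(Y)={4}: no change => not a revision
Total revisions = 1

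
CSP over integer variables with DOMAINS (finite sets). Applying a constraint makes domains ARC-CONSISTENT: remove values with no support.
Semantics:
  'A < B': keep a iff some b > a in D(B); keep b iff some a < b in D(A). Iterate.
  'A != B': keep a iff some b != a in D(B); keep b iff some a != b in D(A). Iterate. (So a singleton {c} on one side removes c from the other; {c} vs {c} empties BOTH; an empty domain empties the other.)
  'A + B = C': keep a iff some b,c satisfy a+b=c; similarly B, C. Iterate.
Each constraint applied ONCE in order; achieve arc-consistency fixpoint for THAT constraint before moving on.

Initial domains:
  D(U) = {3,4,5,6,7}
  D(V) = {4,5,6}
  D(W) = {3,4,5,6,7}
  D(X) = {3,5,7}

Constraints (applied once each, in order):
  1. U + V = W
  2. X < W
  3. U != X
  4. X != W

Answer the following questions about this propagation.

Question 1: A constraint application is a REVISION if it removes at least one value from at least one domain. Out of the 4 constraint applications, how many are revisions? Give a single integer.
Answer: 3

Derivation:
Constraint 1 (U + V = W) on D(U)={3,4,5,6,7} D(V)={4,5,6} D(W)={3,4,5,6,7}: U {3,4,5,6,7}->{3}; V {4,5,6}->{4}; W {3,4,5,6,7}->{7} => REVISION
Constraint 2 (X < W) on D(X)={3,5,7} D(W)={7}: X {3,5,7}->{3,5} => REVISION
Constraint 3 (U != X) on D(U)={3} D(X)={3,5}: X {3,5}->{5} => REVISION
Constraint 4 (X != W) on D(X)={5} D(W)={7}: no change => not a revision
Total revisions = 3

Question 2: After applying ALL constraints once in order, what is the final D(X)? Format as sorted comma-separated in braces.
Constraint 1 (U + V = W) on D(U)={3,4,5,6,7} D(V)={4,5,6} D(W)={3,4,5,6,7}: U {3,4,5,6,7}->{3}; V {4,5,6}->{4}; W {3,4,5,6,7}->{7}
Constraint 2 (X < W) on D(X)={3,5,7} D(W)={7}: X {3,5,7}->{3,5}
Constraint 3 (U != X) on D(U)={3} D(X)={3,5}: X {3,5}->{5}
Constraint 4 (X != W) on D(X)={5} D(W)={7}: no change
So after all 4 constraints: D(X) = {5}

Answer: {5}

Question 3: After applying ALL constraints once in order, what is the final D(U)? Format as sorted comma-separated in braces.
Answer: {3}

Derivation:
Constraint 1 (U + V = W) on D(U)={3,4,5,6,7} D(V)={4,5,6} D(W)={3,4,5,6,7}: U {3,4,5,6,7}->{3}; V {4,5,6}->{4}; W {3,4,5,6,7}->{7}
Constraint 2 (X < W) on D(X)={3,5,7} D(W)={7}: X {3,5,7}->{3,5}
Constraint 3 (U != X) on D(U)={3} D(X)={3,5}: X {3,5}->{5}
Constraint 4 (X != W) on D(X)={5} D(W)={7}: no change
So after all 4 constraints: D(U) = {3}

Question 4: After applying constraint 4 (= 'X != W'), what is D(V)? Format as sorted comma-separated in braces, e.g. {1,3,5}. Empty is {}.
Answer: {4}

Derivation:
Constraint 1 (U + V = W) on D(U)={3,4,5,6,7} D(V)={4,5,6} D(W)={3,4,5,6,7}: U {3,4,5,6,7}->{3}; V {4,5,6}->{4}; W {3,4,5,6,7}->{7}
Constraint 2 (X < W) on D(X)={3,5,7} D(W)={7}: X {3,5,7}->{3,5}
Constraint 3 (U != X) on D(U)={3} D(X)={3,5}: X {3,5}->{5}
Constraint 4 (X != W) on D(X)={5} D(W)={7}: no change
So after constraint 4: D(V) = {4}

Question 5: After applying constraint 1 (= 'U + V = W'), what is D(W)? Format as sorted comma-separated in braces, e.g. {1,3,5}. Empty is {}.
Answer: {7}

Derivation:
Constraint 1 (U + V = W) on D(U)={3,4,5,6,7} D(V)={4,5,6} D(W)={3,4,5,6,7}: U {3,4,5,6,7}->{3}; V {4,5,6}->{4}; W {3,4,5,6,7}->{7}
So after constraint 1: D(W) = {7}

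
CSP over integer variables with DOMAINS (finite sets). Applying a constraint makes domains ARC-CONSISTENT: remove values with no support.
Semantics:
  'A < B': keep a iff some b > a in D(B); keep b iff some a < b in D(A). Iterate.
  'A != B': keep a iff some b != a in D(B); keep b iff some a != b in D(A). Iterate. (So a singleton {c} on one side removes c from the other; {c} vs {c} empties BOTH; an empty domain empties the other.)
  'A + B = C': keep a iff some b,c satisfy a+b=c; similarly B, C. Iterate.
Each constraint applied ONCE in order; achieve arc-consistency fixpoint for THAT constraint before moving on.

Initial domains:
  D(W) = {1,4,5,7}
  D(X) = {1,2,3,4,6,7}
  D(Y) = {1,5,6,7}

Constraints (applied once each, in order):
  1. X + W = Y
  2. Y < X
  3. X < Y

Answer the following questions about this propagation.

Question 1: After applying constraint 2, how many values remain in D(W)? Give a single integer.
Constraint 1 (X + W = Y) on D(X)={1,2,3,4,6,7} D(W)={1,4,5,7} D(Y)={1,5,6,7}: X {1,2,3,4,6,7}->{1,2,3,4,6}; W {1,4,5,7}->{1,4,5}; Y {1,5,6,7}->{5,6,7}
Constraint 2 (Y < X) on D(Y)={5,6,7} D(X)={1,2,3,4,6}: Y {5,6,7}->{5}; X {1,2,3,4,6}->{6}
So after constraint 2: D(W)={1,4,5}, size = 3

Answer: 3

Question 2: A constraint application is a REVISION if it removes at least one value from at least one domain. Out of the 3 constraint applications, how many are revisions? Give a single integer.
Constraint 1 (X + W = Y) on D(X)={1,2,3,4,6,7} D(W)={1,4,5,7} D(Y)={1,5,6,7}: X {1,2,3,4,6,7}->{1,2,3,4,6}; W {1,4,5,7}->{1,4,5}; Y {1,5,6,7}->{5,6,7} => REVISION
Constraint 2 (Y < X) on D(Y)={5,6,7} D(X)={1,2,3,4,6}: Y {5,6,7}->{5}; X {1,2,3,4,6}->{6} => REVISION
Constraint 3 (X < Y) on D(X)={6} D(Y)={5}: X {6}->{}; Y {5}->{} => REVISION
Total revisions = 3

Answer: 3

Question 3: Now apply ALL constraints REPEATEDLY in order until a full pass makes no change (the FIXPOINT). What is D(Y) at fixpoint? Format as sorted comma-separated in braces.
pass 0 (initial): D(Y)={1,5,6,7}
pass 1: W {1,4,5,7}->{1,4,5}; X {1,2,3,4,6,7}->{}; Y {1,5,6,7}->{}
pass 2: W {1,4,5}->{}
pass 3: no change
Fixpoint after 3 passes: D(Y) = {}

Answer: {}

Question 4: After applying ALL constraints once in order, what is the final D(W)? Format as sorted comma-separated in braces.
Constraint 1 (X + W = Y) on D(X)={1,2,3,4,6,7} D(W)={1,4,5,7} D(Y)={1,5,6,7}: X {1,2,3,4,6,7}->{1,2,3,4,6}; W {1,4,5,7}->{1,4,5}; Y {1,5,6,7}->{5,6,7}
Constraint 2 (Y < X) on D(Y)={5,6,7} D(X)={1,2,3,4,6}: Y {5,6,7}->{5}; X {1,2,3,4,6}->{6}
Constraint 3 (X < Y) on D(X)={6} D(Y)={5}: X {6}->{}; Y {5}->{}
So after all 3 constraints: D(W) = {1,4,5}

Answer: {1,4,5}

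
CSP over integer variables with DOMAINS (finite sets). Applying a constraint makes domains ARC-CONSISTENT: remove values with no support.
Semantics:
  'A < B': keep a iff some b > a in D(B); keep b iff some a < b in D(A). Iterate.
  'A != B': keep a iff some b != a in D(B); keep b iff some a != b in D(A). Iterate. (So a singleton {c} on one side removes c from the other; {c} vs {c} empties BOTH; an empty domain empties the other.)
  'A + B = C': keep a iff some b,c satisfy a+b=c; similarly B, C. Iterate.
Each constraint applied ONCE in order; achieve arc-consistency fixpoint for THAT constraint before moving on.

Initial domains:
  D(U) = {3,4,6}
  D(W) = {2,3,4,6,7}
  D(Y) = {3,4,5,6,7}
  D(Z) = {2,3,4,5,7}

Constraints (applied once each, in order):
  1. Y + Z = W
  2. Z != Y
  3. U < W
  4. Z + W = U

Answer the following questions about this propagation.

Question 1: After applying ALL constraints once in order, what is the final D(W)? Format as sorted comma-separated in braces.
Constraint 1 (Y + Z = W) on D(Y)={3,4,5,6,7} D(Z)={2,3,4,5,7} D(W)={2,3,4,6,7}: Y {3,4,5,6,7}->{3,4,5}; Z {2,3,4,5,7}->{2,3,4}; W {2,3,4,6,7}->{6,7}
Constraint 2 (Z != Y) on D(Z)={2,3,4} D(Y)={3,4,5}: no change
Constraint 3 (U < W) on D(U)={3,4,6} D(W)={6,7}: no change
Constraint 4 (Z + W = U) on D(Z)={2,3,4} D(W)={6,7} D(U)={3,4,6}: Z {2,3,4}->{}; W {6,7}->{}; U {3,4,6}->{}
So after all 4 constraints: D(W) = {}

Answer: {}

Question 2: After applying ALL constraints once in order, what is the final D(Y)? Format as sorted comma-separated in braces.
Answer: {3,4,5}

Derivation:
Constraint 1 (Y + Z = W) on D(Y)={3,4,5,6,7} D(Z)={2,3,4,5,7} D(W)={2,3,4,6,7}: Y {3,4,5,6,7}->{3,4,5}; Z {2,3,4,5,7}->{2,3,4}; W {2,3,4,6,7}->{6,7}
Constraint 2 (Z != Y) on D(Z)={2,3,4} D(Y)={3,4,5}: no change
Constraint 3 (U < W) on D(U)={3,4,6} D(W)={6,7}: no change
Constraint 4 (Z + W = U) on D(Z)={2,3,4} D(W)={6,7} D(U)={3,4,6}: Z {2,3,4}->{}; W {6,7}->{}; U {3,4,6}->{}
So after all 4 constraints: D(Y) = {3,4,5}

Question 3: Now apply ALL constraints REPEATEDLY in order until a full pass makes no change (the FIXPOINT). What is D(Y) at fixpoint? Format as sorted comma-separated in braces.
pass 0 (initial): D(Y)={3,4,5,6,7}
pass 1: U {3,4,6}->{}; W {2,3,4,6,7}->{}; Y {3,4,5,6,7}->{3,4,5}; Z {2,3,4,5,7}->{}
pass 2: Y {3,4,5}->{}
pass 3: no change
Fixpoint after 3 passes: D(Y) = {}

Answer: {}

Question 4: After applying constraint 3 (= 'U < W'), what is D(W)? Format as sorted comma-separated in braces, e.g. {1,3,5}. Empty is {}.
Answer: {6,7}

Derivation:
Constraint 1 (Y + Z = W) on D(Y)={3,4,5,6,7} D(Z)={2,3,4,5,7} D(W)={2,3,4,6,7}: Y {3,4,5,6,7}->{3,4,5}; Z {2,3,4,5,7}->{2,3,4}; W {2,3,4,6,7}->{6,7}
Constraint 2 (Z != Y) on D(Z)={2,3,4} D(Y)={3,4,5}: no change
Constraint 3 (U < W) on D(U)={3,4,6} D(W)={6,7}: no change
So after constraint 3: D(W) = {6,7}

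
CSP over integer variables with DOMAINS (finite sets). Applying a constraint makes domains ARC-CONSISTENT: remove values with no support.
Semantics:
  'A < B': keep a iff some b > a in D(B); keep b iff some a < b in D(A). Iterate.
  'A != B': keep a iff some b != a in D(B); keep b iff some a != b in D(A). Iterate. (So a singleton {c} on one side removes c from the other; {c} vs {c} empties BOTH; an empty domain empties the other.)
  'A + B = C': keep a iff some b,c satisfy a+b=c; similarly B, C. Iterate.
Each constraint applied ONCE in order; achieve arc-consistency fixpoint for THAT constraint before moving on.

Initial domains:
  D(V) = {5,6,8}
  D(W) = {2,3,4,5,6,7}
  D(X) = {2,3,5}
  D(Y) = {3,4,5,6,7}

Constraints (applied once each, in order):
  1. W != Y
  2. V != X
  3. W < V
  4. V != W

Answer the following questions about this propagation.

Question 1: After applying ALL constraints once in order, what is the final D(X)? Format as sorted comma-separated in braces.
Answer: {2,3,5}

Derivation:
Constraint 1 (W != Y) on D(W)={2,3,4,5,6,7} D(Y)={3,4,5,6,7}: no change
Constraint 2 (V != X) on D(V)={5,6,8} D(X)={2,3,5}: no change
Constraint 3 (W < V) on D(W)={2,3,4,5,6,7} D(V)={5,6,8}: no change
Constraint 4 (V != W) on D(V)={5,6,8} D(W)={2,3,4,5,6,7}: no change
So after all 4 constraints: D(X) = {2,3,5}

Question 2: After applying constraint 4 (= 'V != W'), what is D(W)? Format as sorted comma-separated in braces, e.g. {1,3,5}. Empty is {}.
Constraint 1 (W != Y) on D(W)={2,3,4,5,6,7} D(Y)={3,4,5,6,7}: no change
Constraint 2 (V != X) on D(V)={5,6,8} D(X)={2,3,5}: no change
Constraint 3 (W < V) on D(W)={2,3,4,5,6,7} D(V)={5,6,8}: no change
Constraint 4 (V != W) on D(V)={5,6,8} D(W)={2,3,4,5,6,7}: no change
So after constraint 4: D(W) = {2,3,4,5,6,7}

Answer: {2,3,4,5,6,7}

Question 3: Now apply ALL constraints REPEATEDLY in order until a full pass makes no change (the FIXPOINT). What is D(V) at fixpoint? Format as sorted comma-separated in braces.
Answer: {5,6,8}

Derivation:
pass 0 (initial): D(V)={5,6,8}
pass 1: no change
Fixpoint after 1 passes: D(V) = {5,6,8}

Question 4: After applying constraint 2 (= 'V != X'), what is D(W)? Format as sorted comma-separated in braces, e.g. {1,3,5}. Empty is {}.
Answer: {2,3,4,5,6,7}

Derivation:
Constraint 1 (W != Y) on D(W)={2,3,4,5,6,7} D(Y)={3,4,5,6,7}: no change
Constraint 2 (V != X) on D(V)={5,6,8} D(X)={2,3,5}: no change
So after constraint 2: D(W) = {2,3,4,5,6,7}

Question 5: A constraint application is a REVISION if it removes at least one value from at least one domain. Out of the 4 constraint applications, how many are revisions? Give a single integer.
Constraint 1 (W != Y) on D(W)={2,3,4,5,6,7} D(Y)={3,4,5,6,7}: no change => not a revision
Constraint 2 (V != X) on D(V)={5,6,8} D(X)={2,3,5}: no change => not a revision
Constraint 3 (W < V) on D(W)={2,3,4,5,6,7} D(V)={5,6,8}: no change => not a revision
Constraint 4 (V != W) on D(V)={5,6,8} D(W)={2,3,4,5,6,7}: no change => not a revision
Total revisions = 0

Answer: 0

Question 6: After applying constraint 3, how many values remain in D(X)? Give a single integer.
Constraint 1 (W != Y) on D(W)={2,3,4,5,6,7} D(Y)={3,4,5,6,7}: no change
Constraint 2 (V != X) on D(V)={5,6,8} D(X)={2,3,5}: no change
Constraint 3 (W < V) on D(W)={2,3,4,5,6,7} D(V)={5,6,8}: no change
So after constraint 3: D(X)={2,3,5}, size = 3

Answer: 3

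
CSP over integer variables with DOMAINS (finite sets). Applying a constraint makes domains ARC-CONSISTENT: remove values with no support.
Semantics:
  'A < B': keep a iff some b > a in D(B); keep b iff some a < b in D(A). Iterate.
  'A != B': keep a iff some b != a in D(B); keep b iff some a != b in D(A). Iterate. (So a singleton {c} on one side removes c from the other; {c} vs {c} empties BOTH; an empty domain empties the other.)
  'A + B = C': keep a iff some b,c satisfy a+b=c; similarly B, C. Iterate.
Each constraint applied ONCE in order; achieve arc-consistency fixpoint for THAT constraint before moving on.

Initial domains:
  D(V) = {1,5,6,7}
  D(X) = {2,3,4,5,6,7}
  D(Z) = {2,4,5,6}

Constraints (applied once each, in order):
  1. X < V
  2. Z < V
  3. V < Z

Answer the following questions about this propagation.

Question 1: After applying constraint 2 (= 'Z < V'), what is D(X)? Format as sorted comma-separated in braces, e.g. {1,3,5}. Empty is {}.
Constraint 1 (X < V) on D(X)={2,3,4,5,6,7} D(V)={1,5,6,7}: X {2,3,4,5,6,7}->{2,3,4,5,6}; V {1,5,6,7}->{5,6,7}
Constraint 2 (Z < V) on D(Z)={2,4,5,6} D(V)={5,6,7}: no change
So after constraint 2: D(X) = {2,3,4,5,6}

Answer: {2,3,4,5,6}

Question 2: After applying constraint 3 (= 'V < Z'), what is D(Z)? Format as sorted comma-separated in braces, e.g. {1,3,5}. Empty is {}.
Answer: {6}

Derivation:
Constraint 1 (X < V) on D(X)={2,3,4,5,6,7} D(V)={1,5,6,7}: X {2,3,4,5,6,7}->{2,3,4,5,6}; V {1,5,6,7}->{5,6,7}
Constraint 2 (Z < V) on D(Z)={2,4,5,6} D(V)={5,6,7}: no change
Constraint 3 (V < Z) on D(V)={5,6,7} D(Z)={2,4,5,6}: V {5,6,7}->{5}; Z {2,4,5,6}->{6}
So after constraint 3: D(Z) = {6}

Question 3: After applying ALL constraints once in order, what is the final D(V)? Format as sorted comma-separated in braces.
Constraint 1 (X < V) on D(X)={2,3,4,5,6,7} D(V)={1,5,6,7}: X {2,3,4,5,6,7}->{2,3,4,5,6}; V {1,5,6,7}->{5,6,7}
Constraint 2 (Z < V) on D(Z)={2,4,5,6} D(V)={5,6,7}: no change
Constraint 3 (V < Z) on D(V)={5,6,7} D(Z)={2,4,5,6}: V {5,6,7}->{5}; Z {2,4,5,6}->{6}
So after all 3 constraints: D(V) = {5}

Answer: {5}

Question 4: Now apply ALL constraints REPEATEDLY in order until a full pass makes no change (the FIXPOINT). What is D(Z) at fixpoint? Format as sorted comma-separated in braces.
pass 0 (initial): D(Z)={2,4,5,6}
pass 1: V {1,5,6,7}->{5}; X {2,3,4,5,6,7}->{2,3,4,5,6}; Z {2,4,5,6}->{6}
pass 2: V {5}->{}; X {2,3,4,5,6}->{2,3,4}; Z {6}->{}
pass 3: X {2,3,4}->{}
pass 4: no change
Fixpoint after 4 passes: D(Z) = {}

Answer: {}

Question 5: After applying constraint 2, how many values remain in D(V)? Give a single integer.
Answer: 3

Derivation:
Constraint 1 (X < V) on D(X)={2,3,4,5,6,7} D(V)={1,5,6,7}: X {2,3,4,5,6,7}->{2,3,4,5,6}; V {1,5,6,7}->{5,6,7}
Constraint 2 (Z < V) on D(Z)={2,4,5,6} D(V)={5,6,7}: no change
So after constraint 2: D(V)={5,6,7}, size = 3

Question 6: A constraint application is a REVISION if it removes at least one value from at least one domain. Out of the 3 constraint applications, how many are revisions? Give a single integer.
Constraint 1 (X < V) on D(X)={2,3,4,5,6,7} D(V)={1,5,6,7}: X {2,3,4,5,6,7}->{2,3,4,5,6}; V {1,5,6,7}->{5,6,7} => REVISION
Constraint 2 (Z < V) on D(Z)={2,4,5,6} D(V)={5,6,7}: no change => not a revision
Constraint 3 (V < Z) on D(V)={5,6,7} D(Z)={2,4,5,6}: V {5,6,7}->{5}; Z {2,4,5,6}->{6} => REVISION
Total revisions = 2

Answer: 2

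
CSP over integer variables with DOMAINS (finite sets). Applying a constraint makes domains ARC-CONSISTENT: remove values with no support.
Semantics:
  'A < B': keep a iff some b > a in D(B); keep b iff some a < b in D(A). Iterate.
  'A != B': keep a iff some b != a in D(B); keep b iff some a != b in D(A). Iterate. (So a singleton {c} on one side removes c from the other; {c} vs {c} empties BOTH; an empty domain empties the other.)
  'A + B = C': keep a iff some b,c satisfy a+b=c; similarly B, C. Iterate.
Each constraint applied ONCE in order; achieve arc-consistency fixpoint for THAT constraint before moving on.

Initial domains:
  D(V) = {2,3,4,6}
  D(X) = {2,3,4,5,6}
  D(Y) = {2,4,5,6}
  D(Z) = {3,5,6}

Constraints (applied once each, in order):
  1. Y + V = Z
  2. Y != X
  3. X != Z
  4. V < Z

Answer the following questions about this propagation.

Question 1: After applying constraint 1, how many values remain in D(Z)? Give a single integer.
Answer: 2

Derivation:
Constraint 1 (Y + V = Z) on D(Y)={2,4,5,6} D(V)={2,3,4,6} D(Z)={3,5,6}: Y {2,4,5,6}->{2,4}; V {2,3,4,6}->{2,3,4}; Z {3,5,6}->{5,6}
So after constraint 1: D(Z)={5,6}, size = 2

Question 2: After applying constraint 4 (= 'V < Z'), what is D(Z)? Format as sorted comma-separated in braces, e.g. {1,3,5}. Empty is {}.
Answer: {5,6}

Derivation:
Constraint 1 (Y + V = Z) on D(Y)={2,4,5,6} D(V)={2,3,4,6} D(Z)={3,5,6}: Y {2,4,5,6}->{2,4}; V {2,3,4,6}->{2,3,4}; Z {3,5,6}->{5,6}
Constraint 2 (Y != X) on D(Y)={2,4} D(X)={2,3,4,5,6}: no change
Constraint 3 (X != Z) on D(X)={2,3,4,5,6} D(Z)={5,6}: no change
Constraint 4 (V < Z) on D(V)={2,3,4} D(Z)={5,6}: no change
So after constraint 4: D(Z) = {5,6}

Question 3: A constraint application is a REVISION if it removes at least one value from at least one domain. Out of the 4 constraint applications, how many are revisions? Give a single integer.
Answer: 1

Derivation:
Constraint 1 (Y + V = Z) on D(Y)={2,4,5,6} D(V)={2,3,4,6} D(Z)={3,5,6}: Y {2,4,5,6}->{2,4}; V {2,3,4,6}->{2,3,4}; Z {3,5,6}->{5,6} => REVISION
Constraint 2 (Y != X) on D(Y)={2,4} D(X)={2,3,4,5,6}: no change => not a revision
Constraint 3 (X != Z) on D(X)={2,3,4,5,6} D(Z)={5,6}: no change => not a revision
Constraint 4 (V < Z) on D(V)={2,3,4} D(Z)={5,6}: no change => not a revision
Total revisions = 1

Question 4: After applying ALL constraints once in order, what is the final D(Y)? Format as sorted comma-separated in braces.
Answer: {2,4}

Derivation:
Constraint 1 (Y + V = Z) on D(Y)={2,4,5,6} D(V)={2,3,4,6} D(Z)={3,5,6}: Y {2,4,5,6}->{2,4}; V {2,3,4,6}->{2,3,4}; Z {3,5,6}->{5,6}
Constraint 2 (Y != X) on D(Y)={2,4} D(X)={2,3,4,5,6}: no change
Constraint 3 (X != Z) on D(X)={2,3,4,5,6} D(Z)={5,6}: no change
Constraint 4 (V < Z) on D(V)={2,3,4} D(Z)={5,6}: no change
So after all 4 constraints: D(Y) = {2,4}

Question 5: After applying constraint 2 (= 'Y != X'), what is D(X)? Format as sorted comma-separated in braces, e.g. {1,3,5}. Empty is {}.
Constraint 1 (Y + V = Z) on D(Y)={2,4,5,6} D(V)={2,3,4,6} D(Z)={3,5,6}: Y {2,4,5,6}->{2,4}; V {2,3,4,6}->{2,3,4}; Z {3,5,6}->{5,6}
Constraint 2 (Y != X) on D(Y)={2,4} D(X)={2,3,4,5,6}: no change
So after constraint 2: D(X) = {2,3,4,5,6}

Answer: {2,3,4,5,6}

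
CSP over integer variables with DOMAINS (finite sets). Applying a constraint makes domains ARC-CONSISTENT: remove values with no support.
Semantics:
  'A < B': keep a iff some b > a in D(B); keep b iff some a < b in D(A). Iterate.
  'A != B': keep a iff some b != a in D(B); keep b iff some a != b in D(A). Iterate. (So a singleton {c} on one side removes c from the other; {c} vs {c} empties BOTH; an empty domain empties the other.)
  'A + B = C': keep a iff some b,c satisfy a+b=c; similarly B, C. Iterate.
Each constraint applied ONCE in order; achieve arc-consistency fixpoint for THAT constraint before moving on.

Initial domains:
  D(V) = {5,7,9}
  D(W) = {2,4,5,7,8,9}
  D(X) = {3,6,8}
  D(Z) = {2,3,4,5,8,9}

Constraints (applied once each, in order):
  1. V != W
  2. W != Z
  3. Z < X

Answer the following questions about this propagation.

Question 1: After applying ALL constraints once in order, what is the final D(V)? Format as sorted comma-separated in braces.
Answer: {5,7,9}

Derivation:
Constraint 1 (V != W) on D(V)={5,7,9} D(W)={2,4,5,7,8,9}: no change
Constraint 2 (W != Z) on D(W)={2,4,5,7,8,9} D(Z)={2,3,4,5,8,9}: no change
Constraint 3 (Z < X) on D(Z)={2,3,4,5,8,9} D(X)={3,6,8}: Z {2,3,4,5,8,9}->{2,3,4,5}
So after all 3 constraints: D(V) = {5,7,9}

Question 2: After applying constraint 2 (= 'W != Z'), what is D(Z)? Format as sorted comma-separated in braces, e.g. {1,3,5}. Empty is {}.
Constraint 1 (V != W) on D(V)={5,7,9} D(W)={2,4,5,7,8,9}: no change
Constraint 2 (W != Z) on D(W)={2,4,5,7,8,9} D(Z)={2,3,4,5,8,9}: no change
So after constraint 2: D(Z) = {2,3,4,5,8,9}

Answer: {2,3,4,5,8,9}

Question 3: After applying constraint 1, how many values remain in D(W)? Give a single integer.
Constraint 1 (V != W) on D(V)={5,7,9} D(W)={2,4,5,7,8,9}: no change
So after constraint 1: D(W)={2,4,5,7,8,9}, size = 6

Answer: 6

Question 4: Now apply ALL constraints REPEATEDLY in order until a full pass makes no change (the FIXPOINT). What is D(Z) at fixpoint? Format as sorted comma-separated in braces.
Answer: {2,3,4,5}

Derivation:
pass 0 (initial): D(Z)={2,3,4,5,8,9}
pass 1: Z {2,3,4,5,8,9}->{2,3,4,5}
pass 2: no change
Fixpoint after 2 passes: D(Z) = {2,3,4,5}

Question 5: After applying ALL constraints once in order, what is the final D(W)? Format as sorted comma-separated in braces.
Constraint 1 (V != W) on D(V)={5,7,9} D(W)={2,4,5,7,8,9}: no change
Constraint 2 (W != Z) on D(W)={2,4,5,7,8,9} D(Z)={2,3,4,5,8,9}: no change
Constraint 3 (Z < X) on D(Z)={2,3,4,5,8,9} D(X)={3,6,8}: Z {2,3,4,5,8,9}->{2,3,4,5}
So after all 3 constraints: D(W) = {2,4,5,7,8,9}

Answer: {2,4,5,7,8,9}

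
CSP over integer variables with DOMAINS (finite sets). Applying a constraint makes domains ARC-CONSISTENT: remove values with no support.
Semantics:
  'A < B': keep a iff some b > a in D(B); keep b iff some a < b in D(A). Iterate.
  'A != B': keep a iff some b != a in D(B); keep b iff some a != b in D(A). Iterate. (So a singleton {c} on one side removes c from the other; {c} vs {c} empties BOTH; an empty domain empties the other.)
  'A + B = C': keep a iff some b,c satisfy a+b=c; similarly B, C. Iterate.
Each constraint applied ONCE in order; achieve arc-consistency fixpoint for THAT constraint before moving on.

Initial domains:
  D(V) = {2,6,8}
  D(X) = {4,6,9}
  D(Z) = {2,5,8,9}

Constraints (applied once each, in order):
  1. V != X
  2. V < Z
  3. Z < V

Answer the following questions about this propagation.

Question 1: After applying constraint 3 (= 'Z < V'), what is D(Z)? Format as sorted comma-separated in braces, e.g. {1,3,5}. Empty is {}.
Constraint 1 (V != X) on D(V)={2,6,8} D(X)={4,6,9}: no change
Constraint 2 (V < Z) on D(V)={2,6,8} D(Z)={2,5,8,9}: Z {2,5,8,9}->{5,8,9}
Constraint 3 (Z < V) on D(Z)={5,8,9} D(V)={2,6,8}: Z {5,8,9}->{5}; V {2,6,8}->{6,8}
So after constraint 3: D(Z) = {5}

Answer: {5}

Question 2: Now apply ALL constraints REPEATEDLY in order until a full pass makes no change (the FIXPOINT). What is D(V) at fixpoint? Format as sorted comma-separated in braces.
pass 0 (initial): D(V)={2,6,8}
pass 1: V {2,6,8}->{6,8}; Z {2,5,8,9}->{5}
pass 2: V {6,8}->{}; Z {5}->{}
pass 3: X {4,6,9}->{}
pass 4: no change
Fixpoint after 4 passes: D(V) = {}

Answer: {}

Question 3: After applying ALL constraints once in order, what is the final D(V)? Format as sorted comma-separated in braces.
Answer: {6,8}

Derivation:
Constraint 1 (V != X) on D(V)={2,6,8} D(X)={4,6,9}: no change
Constraint 2 (V < Z) on D(V)={2,6,8} D(Z)={2,5,8,9}: Z {2,5,8,9}->{5,8,9}
Constraint 3 (Z < V) on D(Z)={5,8,9} D(V)={2,6,8}: Z {5,8,9}->{5}; V {2,6,8}->{6,8}
So after all 3 constraints: D(V) = {6,8}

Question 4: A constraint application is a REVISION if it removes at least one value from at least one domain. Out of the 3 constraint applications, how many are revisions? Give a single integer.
Answer: 2

Derivation:
Constraint 1 (V != X) on D(V)={2,6,8} D(X)={4,6,9}: no change => not a revision
Constraint 2 (V < Z) on D(V)={2,6,8} D(Z)={2,5,8,9}: Z {2,5,8,9}->{5,8,9} => REVISION
Constraint 3 (Z < V) on D(Z)={5,8,9} D(V)={2,6,8}: Z {5,8,9}->{5}; V {2,6,8}->{6,8} => REVISION
Total revisions = 2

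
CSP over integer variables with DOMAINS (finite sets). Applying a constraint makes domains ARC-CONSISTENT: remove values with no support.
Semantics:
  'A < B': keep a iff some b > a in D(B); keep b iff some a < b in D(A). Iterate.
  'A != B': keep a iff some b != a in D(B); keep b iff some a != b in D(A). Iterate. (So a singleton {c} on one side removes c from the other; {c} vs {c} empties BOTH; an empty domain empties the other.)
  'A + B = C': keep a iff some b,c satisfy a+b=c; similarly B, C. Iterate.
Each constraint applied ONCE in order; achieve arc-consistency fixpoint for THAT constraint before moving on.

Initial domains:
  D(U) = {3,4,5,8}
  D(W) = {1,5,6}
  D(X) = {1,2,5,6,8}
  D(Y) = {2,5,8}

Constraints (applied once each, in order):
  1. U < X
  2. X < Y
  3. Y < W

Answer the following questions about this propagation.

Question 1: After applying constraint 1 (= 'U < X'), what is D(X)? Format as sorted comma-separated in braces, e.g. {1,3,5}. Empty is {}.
Answer: {5,6,8}

Derivation:
Constraint 1 (U < X) on D(U)={3,4,5,8} D(X)={1,2,5,6,8}: U {3,4,5,8}->{3,4,5}; X {1,2,5,6,8}->{5,6,8}
So after constraint 1: D(X) = {5,6,8}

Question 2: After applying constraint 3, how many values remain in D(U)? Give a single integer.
Answer: 3

Derivation:
Constraint 1 (U < X) on D(U)={3,4,5,8} D(X)={1,2,5,6,8}: U {3,4,5,8}->{3,4,5}; X {1,2,5,6,8}->{5,6,8}
Constraint 2 (X < Y) on D(X)={5,6,8} D(Y)={2,5,8}: X {5,6,8}->{5,6}; Y {2,5,8}->{8}
Constraint 3 (Y < W) on D(Y)={8} D(W)={1,5,6}: Y {8}->{}; W {1,5,6}->{}
So after constraint 3: D(U)={3,4,5}, size = 3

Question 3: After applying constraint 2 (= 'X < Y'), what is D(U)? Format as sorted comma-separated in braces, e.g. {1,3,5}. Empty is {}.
Answer: {3,4,5}

Derivation:
Constraint 1 (U < X) on D(U)={3,4,5,8} D(X)={1,2,5,6,8}: U {3,4,5,8}->{3,4,5}; X {1,2,5,6,8}->{5,6,8}
Constraint 2 (X < Y) on D(X)={5,6,8} D(Y)={2,5,8}: X {5,6,8}->{5,6}; Y {2,5,8}->{8}
So after constraint 2: D(U) = {3,4,5}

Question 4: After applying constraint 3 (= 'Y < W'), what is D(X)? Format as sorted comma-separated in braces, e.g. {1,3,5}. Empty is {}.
Constraint 1 (U < X) on D(U)={3,4,5,8} D(X)={1,2,5,6,8}: U {3,4,5,8}->{3,4,5}; X {1,2,5,6,8}->{5,6,8}
Constraint 2 (X < Y) on D(X)={5,6,8} D(Y)={2,5,8}: X {5,6,8}->{5,6}; Y {2,5,8}->{8}
Constraint 3 (Y < W) on D(Y)={8} D(W)={1,5,6}: Y {8}->{}; W {1,5,6}->{}
So after constraint 3: D(X) = {5,6}

Answer: {5,6}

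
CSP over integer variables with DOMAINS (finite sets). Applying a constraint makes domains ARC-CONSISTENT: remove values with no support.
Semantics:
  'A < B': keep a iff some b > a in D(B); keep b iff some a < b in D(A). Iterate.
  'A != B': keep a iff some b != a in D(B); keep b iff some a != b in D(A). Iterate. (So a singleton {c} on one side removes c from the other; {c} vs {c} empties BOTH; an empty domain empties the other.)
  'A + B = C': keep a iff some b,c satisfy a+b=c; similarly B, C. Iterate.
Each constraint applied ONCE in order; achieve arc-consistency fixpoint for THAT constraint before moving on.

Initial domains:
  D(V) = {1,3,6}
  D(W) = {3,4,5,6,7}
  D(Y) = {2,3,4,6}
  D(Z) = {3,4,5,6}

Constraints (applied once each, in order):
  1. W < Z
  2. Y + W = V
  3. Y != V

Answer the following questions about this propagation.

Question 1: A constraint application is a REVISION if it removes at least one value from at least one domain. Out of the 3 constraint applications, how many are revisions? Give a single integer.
Answer: 2

Derivation:
Constraint 1 (W < Z) on D(W)={3,4,5,6,7} D(Z)={3,4,5,6}: W {3,4,5,6,7}->{3,4,5}; Z {3,4,5,6}->{4,5,6} => REVISION
Constraint 2 (Y + W = V) on D(Y)={2,3,4,6} D(W)={3,4,5} D(V)={1,3,6}: Y {2,3,4,6}->{2,3}; W {3,4,5}->{3,4}; V {1,3,6}->{6} => REVISION
Constraint 3 (Y != V) on D(Y)={2,3} D(V)={6}: no change => not a revision
Total revisions = 2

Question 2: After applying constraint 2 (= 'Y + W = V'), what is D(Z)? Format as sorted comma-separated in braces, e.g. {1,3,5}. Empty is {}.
Answer: {4,5,6}

Derivation:
Constraint 1 (W < Z) on D(W)={3,4,5,6,7} D(Z)={3,4,5,6}: W {3,4,5,6,7}->{3,4,5}; Z {3,4,5,6}->{4,5,6}
Constraint 2 (Y + W = V) on D(Y)={2,3,4,6} D(W)={3,4,5} D(V)={1,3,6}: Y {2,3,4,6}->{2,3}; W {3,4,5}->{3,4}; V {1,3,6}->{6}
So after constraint 2: D(Z) = {4,5,6}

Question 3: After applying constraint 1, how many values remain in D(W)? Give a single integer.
Answer: 3

Derivation:
Constraint 1 (W < Z) on D(W)={3,4,5,6,7} D(Z)={3,4,5,6}: W {3,4,5,6,7}->{3,4,5}; Z {3,4,5,6}->{4,5,6}
So after constraint 1: D(W)={3,4,5}, size = 3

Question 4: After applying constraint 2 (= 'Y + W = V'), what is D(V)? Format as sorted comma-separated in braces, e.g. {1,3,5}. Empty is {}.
Answer: {6}

Derivation:
Constraint 1 (W < Z) on D(W)={3,4,5,6,7} D(Z)={3,4,5,6}: W {3,4,5,6,7}->{3,4,5}; Z {3,4,5,6}->{4,5,6}
Constraint 2 (Y + W = V) on D(Y)={2,3,4,6} D(W)={3,4,5} D(V)={1,3,6}: Y {2,3,4,6}->{2,3}; W {3,4,5}->{3,4}; V {1,3,6}->{6}
So after constraint 2: D(V) = {6}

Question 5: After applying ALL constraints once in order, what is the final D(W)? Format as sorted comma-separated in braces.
Constraint 1 (W < Z) on D(W)={3,4,5,6,7} D(Z)={3,4,5,6}: W {3,4,5,6,7}->{3,4,5}; Z {3,4,5,6}->{4,5,6}
Constraint 2 (Y + W = V) on D(Y)={2,3,4,6} D(W)={3,4,5} D(V)={1,3,6}: Y {2,3,4,6}->{2,3}; W {3,4,5}->{3,4}; V {1,3,6}->{6}
Constraint 3 (Y != V) on D(Y)={2,3} D(V)={6}: no change
So after all 3 constraints: D(W) = {3,4}

Answer: {3,4}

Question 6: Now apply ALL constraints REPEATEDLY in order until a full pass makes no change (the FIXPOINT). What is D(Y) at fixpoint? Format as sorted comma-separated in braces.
pass 0 (initial): D(Y)={2,3,4,6}
pass 1: V {1,3,6}->{6}; W {3,4,5,6,7}->{3,4}; Y {2,3,4,6}->{2,3}; Z {3,4,5,6}->{4,5,6}
pass 2: no change
Fixpoint after 2 passes: D(Y) = {2,3}

Answer: {2,3}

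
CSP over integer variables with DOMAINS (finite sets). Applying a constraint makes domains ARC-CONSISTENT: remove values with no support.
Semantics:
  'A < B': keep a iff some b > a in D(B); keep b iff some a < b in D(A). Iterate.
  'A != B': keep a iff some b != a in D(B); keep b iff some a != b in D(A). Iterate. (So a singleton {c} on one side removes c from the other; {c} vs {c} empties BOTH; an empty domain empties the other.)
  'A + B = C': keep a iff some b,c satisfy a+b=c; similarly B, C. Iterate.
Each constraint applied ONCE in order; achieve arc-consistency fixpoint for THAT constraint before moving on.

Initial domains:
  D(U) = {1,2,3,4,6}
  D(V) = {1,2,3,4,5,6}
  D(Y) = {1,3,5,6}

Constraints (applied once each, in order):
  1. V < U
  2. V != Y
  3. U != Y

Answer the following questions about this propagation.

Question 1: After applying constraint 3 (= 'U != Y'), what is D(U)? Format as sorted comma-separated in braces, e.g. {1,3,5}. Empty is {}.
Answer: {2,3,4,6}

Derivation:
Constraint 1 (V < U) on D(V)={1,2,3,4,5,6} D(U)={1,2,3,4,6}: V {1,2,3,4,5,6}->{1,2,3,4,5}; U {1,2,3,4,6}->{2,3,4,6}
Constraint 2 (V != Y) on D(V)={1,2,3,4,5} D(Y)={1,3,5,6}: no change
Constraint 3 (U != Y) on D(U)={2,3,4,6} D(Y)={1,3,5,6}: no change
So after constraint 3: D(U) = {2,3,4,6}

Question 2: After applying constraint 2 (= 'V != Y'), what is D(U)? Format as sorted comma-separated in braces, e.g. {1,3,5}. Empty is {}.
Constraint 1 (V < U) on D(V)={1,2,3,4,5,6} D(U)={1,2,3,4,6}: V {1,2,3,4,5,6}->{1,2,3,4,5}; U {1,2,3,4,6}->{2,3,4,6}
Constraint 2 (V != Y) on D(V)={1,2,3,4,5} D(Y)={1,3,5,6}: no change
So after constraint 2: D(U) = {2,3,4,6}

Answer: {2,3,4,6}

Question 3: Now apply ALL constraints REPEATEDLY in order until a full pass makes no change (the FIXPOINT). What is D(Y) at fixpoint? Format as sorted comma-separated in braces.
Answer: {1,3,5,6}

Derivation:
pass 0 (initial): D(Y)={1,3,5,6}
pass 1: U {1,2,3,4,6}->{2,3,4,6}; V {1,2,3,4,5,6}->{1,2,3,4,5}
pass 2: no change
Fixpoint after 2 passes: D(Y) = {1,3,5,6}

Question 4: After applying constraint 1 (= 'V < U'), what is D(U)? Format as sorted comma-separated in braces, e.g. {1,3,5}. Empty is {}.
Answer: {2,3,4,6}

Derivation:
Constraint 1 (V < U) on D(V)={1,2,3,4,5,6} D(U)={1,2,3,4,6}: V {1,2,3,4,5,6}->{1,2,3,4,5}; U {1,2,3,4,6}->{2,3,4,6}
So after constraint 1: D(U) = {2,3,4,6}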